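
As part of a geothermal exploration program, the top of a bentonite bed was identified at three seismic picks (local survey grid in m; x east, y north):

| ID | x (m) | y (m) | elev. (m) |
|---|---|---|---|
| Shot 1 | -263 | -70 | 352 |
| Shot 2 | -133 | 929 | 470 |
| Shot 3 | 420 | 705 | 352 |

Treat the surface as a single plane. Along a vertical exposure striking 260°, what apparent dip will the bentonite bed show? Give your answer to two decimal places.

7.45°

Two edge vectors: Shot 1→Shot 2 = (130, 999, 118), Shot 1→Shot 3 = (683, 775, 0).
Normal n = (Shot 1→Shot 2) × (Shot 1→Shot 3) = (-91450, 80594, -581567).
So ∂z/∂x = −n_x/n_z = −0.15725 and ∂z/∂y = −n_y/n_z = 0.13858.
Unit vector along 260° is (sin 260°, cos 260°) = (-0.9848, -0.1736).
Slope in that direction = a·(-0.9848) + b·(-0.1736) = 0.13079.
Apparent dip = arctan|0.13079| = 7.45° (true dip is 11.8°, so apparent ≤ true as expected).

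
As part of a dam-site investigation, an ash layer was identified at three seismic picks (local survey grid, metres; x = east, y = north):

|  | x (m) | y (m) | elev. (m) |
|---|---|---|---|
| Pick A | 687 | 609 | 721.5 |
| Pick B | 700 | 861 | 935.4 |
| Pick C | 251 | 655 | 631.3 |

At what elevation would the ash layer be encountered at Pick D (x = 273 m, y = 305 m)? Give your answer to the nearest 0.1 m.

346.0 m

Let the plane be z = a·x + b·y + c.
Pick B−Pick A: 13a + 252b = 213.9;  Pick C−Pick A: −436a + 46b = −90.2.
Solving gives a = 0.29483, b = 0.83360.
Then c = 721.5 − a·687 − b·609 = 11.29.
At (273, 305): z = 80.5 + 254.2 + 11.29 = 346.0 m.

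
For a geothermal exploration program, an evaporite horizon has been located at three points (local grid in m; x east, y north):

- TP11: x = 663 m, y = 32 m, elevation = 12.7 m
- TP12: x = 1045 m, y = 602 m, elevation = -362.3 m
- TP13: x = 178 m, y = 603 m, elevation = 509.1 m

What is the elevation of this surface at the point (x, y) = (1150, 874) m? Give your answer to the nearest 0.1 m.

-463.6 m

Let the plane be z = a·x + b·y + c.
TP12−TP11: 382a + 570b = −375;  TP13−TP11: −485a + 571b = 496.4.
Solving gives a = −1.005057, b = 0.015670.
Then c = 12.7 − a·663 − b·32 = 678.55.
At (1150, 874): z = −1155.8 + 13.7 + 678.55 = -463.6 m.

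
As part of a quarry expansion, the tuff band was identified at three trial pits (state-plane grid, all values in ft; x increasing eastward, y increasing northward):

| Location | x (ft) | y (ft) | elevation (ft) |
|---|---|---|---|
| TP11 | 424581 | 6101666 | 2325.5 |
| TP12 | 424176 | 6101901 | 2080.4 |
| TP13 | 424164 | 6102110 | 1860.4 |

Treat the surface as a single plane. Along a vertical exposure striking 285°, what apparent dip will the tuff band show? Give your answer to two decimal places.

Let the plane be z = a·x + b·y + c.
TP12−TP11: −405a + 235b = −245.1;  TP13−TP11: −417a + 444b = −465.1.
Solving gives a = −0.00579, b = −1.05296.
Unit vector along 285° is (sin 285°, cos 285°) = (-0.9659, 0.2588).
Slope in that direction = a·(-0.9659) + b·(0.2588) = −0.26693.
Apparent dip = arctan|0.26693| = 14.95° (true dip is 46.5°, so apparent ≤ true as expected).

14.95°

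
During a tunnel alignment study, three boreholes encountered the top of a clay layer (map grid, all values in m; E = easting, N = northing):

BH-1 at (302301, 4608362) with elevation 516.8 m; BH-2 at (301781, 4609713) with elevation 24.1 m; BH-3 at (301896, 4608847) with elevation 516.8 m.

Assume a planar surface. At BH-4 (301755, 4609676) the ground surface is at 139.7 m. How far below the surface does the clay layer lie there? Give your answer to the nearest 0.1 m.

Let the plane be z = a·E + b·N + c.
BH-2−BH-1: −520a + 1351b = −492.7;  BH-3−BH-1: −405a + 485b = 0.
Solving gives a = −0.810155786, b = −0.676521842.
Then c = 516.8 − a·302301 − b·4608362 = 3363085.25.
At (301755, 4609676): z_contact = −244468.56 − 3118546.50 + 3363085.25 = 70.20 m.
Depth below ground = 139.7 − 70.20 = 69.5 m.

69.5 m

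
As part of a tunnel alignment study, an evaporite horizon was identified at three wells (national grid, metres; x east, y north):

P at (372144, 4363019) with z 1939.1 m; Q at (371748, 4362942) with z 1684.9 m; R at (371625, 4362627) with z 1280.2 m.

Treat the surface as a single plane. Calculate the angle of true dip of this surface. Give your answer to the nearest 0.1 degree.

Two edge vectors: P→Q = (-396, -77, -254.2), P→R = (-519, -392, -658.9).
Normal n = (P→Q) × (P→R) = (-48911.1, -128994.6, 115269).
So ∂z/∂x = −n_x/n_z = 0.42432 and ∂z/∂y = −n_y/n_z = 1.11907.
Gradient magnitude |∇z| = √(a² + b²) = √(0.18005 + 1.25233) = 1.19682.
True dip = arctan(1.19682) = 50.1°, dipping toward SSW (azimuth ≈ 201°).

50.1°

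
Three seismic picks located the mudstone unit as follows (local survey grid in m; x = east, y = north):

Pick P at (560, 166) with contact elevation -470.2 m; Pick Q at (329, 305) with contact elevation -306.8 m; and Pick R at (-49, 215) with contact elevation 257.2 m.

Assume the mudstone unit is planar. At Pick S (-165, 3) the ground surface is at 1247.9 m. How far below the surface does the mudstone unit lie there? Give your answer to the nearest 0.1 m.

Let the plane be z = a·x + b·y + c.
Pick Q−Pick P: −231a + 139b = 163.4;  Pick R−Pick P: −609a + 49b = 727.4.
Solving gives a = −1.26960, b = −0.93436.
Then c = -470.2 − a·560 − b·166 = 395.88.
At (-165, 3): z_contact = 209.48 − 2.80 + 395.88 = 602.56 m.
Depth below ground = 1247.9 − 602.56 = 645.3 m.

645.3 m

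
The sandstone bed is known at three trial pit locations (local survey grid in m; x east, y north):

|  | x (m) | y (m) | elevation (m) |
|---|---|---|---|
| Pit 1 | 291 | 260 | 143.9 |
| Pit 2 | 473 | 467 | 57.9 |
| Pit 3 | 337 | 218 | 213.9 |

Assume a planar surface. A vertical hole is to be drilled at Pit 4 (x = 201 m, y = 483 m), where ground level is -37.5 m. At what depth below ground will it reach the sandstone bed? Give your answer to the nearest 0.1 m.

92.5 m

Let the plane be z = a·x + b·y + c.
Pit 2−Pit 1: 182a + 207b = −86;  Pit 3−Pit 1: 46a − 42b = 70.
Solving gives a = 0.63369, b = −0.97262.
Then c = 143.9 − a·291 − b·260 = 212.38.
At (201, 483): z_contact = 127.37 − 469.78 + 212.38 = -130.03 m.
Depth below ground = -37.5 − (-130.03) = 92.5 m.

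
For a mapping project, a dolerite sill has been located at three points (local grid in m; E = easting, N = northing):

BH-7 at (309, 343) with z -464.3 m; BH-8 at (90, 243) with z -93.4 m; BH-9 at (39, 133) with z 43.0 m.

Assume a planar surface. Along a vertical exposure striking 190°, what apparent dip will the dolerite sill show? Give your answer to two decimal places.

39.23°

Let the plane be z = a·E + b·N + c.
BH-8−BH-7: −219a − 100b = 370.9;  BH-9−BH-7: −270a − 210b = 507.3.
Solving gives a = −1.43017, b = −0.57692.
Unit vector along 190° is (sin 190°, cos 190°) = (-0.1736, -0.9848).
Slope in that direction = a·(-0.1736) + b·(-0.9848) = 0.81650.
Apparent dip = arctan|0.81650| = 39.23° (true dip is 57.0°, so apparent ≤ true as expected).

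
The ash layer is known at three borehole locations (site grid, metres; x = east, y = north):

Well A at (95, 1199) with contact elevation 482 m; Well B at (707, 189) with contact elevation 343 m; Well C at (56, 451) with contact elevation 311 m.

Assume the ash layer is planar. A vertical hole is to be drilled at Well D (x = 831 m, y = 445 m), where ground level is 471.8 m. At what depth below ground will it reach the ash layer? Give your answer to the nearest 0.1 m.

55.0 m

Two edge vectors: Well A→Well B = (612, -1010, -139), Well A→Well C = (-39, -748, -171).
Normal n = (Well A→Well B) × (Well A→Well C) = (68738, 110073, -497166).
So ∂z/∂x = −n_x/n_z = 0.138260 and ∂z/∂y = −n_y/n_z = 0.221401.
Intercept c from Well A: 482 − 13.13 − 265.46 = 203.41.
At (831, 445): z_contact = 114.89 + 98.52 + 203.41 = 416.82 m.
Depth below ground = 471.8 − 416.82 = 55.0 m.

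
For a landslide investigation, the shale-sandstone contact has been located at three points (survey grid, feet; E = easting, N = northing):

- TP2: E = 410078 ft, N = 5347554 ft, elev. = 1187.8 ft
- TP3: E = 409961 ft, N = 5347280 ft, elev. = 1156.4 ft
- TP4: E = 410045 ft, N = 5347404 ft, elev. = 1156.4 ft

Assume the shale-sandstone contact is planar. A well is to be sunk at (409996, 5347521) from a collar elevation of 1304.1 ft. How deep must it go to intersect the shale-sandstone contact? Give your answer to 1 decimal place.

89.0 ft

Let the plane be z = a·E + b·N + c.
TP3−TP2: −117a − 274b = −31.4;  TP4−TP2: −33a − 150b = −31.4.
Solving gives a = −0.457639868, b = 0.310014104.
Then c = 1187.8 − a·410078 − b·5347554 = −1468961.32.
At (409996, 5347521): z_contact = −187630.52 + 1657806.93 − 1468961.32 = 1215.10 ft.
Depth below ground = 1304.1 − 1215.10 = 89.0 ft.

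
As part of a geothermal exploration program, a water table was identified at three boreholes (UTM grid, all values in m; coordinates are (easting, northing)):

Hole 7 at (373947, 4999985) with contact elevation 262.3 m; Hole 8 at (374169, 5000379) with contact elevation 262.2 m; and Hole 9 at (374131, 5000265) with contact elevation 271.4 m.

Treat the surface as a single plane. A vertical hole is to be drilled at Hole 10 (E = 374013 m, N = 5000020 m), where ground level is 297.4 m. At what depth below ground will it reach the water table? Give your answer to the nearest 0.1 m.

Two edge vectors: Hole 7→Hole 8 = (222, 394, -0.1), Hole 7→Hole 9 = (184, 280, 9.1).
Normal n = (Hole 7→Hole 8) × (Hole 7→Hole 9) = (3613.4, -2038.6, -10336).
So ∂z/∂E = −n_x/n_z = 0.349593653 and ∂z/∂N = −n_y/n_z = −0.197232972.
Intercept c from Hole 7: 262.3 − 130729.50 + 986161.90 = 855694.70.
At (374013, 5000020): z_contact = 130752.57 − 986168.81 + 855694.70 = 278.47 m.
Depth below ground = 297.4 − 278.47 = 18.9 m.

18.9 m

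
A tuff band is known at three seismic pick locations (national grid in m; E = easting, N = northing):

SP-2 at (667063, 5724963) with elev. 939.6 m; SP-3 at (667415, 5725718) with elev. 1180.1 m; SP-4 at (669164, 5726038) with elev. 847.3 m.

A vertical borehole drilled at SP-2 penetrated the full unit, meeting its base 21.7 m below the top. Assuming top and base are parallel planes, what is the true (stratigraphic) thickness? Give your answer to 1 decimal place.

19.2 m

Two edge vectors: SP-2→SP-3 = (352, 755, 240.5), SP-2→SP-4 = (2101, 1075, -92.3).
Normal n = (SP-2→SP-3) × (SP-2→SP-4) = (-328224, 537780.1, -1207855).
So ∂z/∂E = −n_x/n_z = −0.27174 and ∂z/∂N = −n_y/n_z = 0.44524.
|∇z| = √(a²+b²) = 0.52161, so dip δ = arctan(0.52161) = 27.55°.
True thickness = vertical thickness × cos δ = 21.7 × cos 27.55° = 19.2 m.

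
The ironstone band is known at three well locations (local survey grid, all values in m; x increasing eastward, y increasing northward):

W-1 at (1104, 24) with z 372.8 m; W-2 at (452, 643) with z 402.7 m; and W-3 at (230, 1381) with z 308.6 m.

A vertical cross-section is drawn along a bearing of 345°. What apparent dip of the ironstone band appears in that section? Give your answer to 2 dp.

7.44°

Let the plane be z = a·x + b·y + c.
W-2−W-1: −652a + 619b = 29.9;  W-3−W-1: −874a + 1357b = −64.2.
Solving gives a = −0.23364, b = −0.19779.
Unit vector along 345° is (sin 345°, cos 345°) = (-0.2588, 0.9659).
Slope in that direction = a·(-0.2588) + b·(0.9659) = −0.13058.
Apparent dip = arctan|0.13058| = 7.44° (true dip is 17.0°, so apparent ≤ true as expected).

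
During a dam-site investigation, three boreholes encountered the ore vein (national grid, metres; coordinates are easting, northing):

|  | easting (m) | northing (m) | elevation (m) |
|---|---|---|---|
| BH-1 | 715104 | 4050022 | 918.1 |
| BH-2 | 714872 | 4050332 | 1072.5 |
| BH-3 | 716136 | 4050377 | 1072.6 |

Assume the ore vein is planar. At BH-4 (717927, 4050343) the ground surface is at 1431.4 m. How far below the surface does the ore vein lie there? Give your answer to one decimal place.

406.1 m

Two edge vectors: BH-1→BH-2 = (-232, 310, 154.4), BH-1→BH-3 = (1032, 355, 154.5).
Normal n = (BH-1→BH-2) × (BH-1→BH-3) = (-6917, 195184.8, -402280).
So ∂z/∂easting = −n_x/n_z = −0.017194491 and ∂z/∂northing = −n_y/n_z = 0.485196381.
Intercept c from BH-1: 918.1 + 12295.85 − 1965056.02 = −1951842.07.
At (717927, 4050343): z_contact = −12344.39 + 1965211.76 − 1951842.07 = 1025.31 m.
Depth below ground = 1431.4 − 1025.31 = 406.1 m.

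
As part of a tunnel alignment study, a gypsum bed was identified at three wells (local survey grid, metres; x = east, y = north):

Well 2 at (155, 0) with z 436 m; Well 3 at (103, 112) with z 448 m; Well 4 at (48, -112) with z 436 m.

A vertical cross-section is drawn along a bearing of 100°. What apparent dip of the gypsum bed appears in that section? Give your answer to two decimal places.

Two edge vectors: Well 2→Well 3 = (-52, 112, 12), Well 2→Well 4 = (-107, -112, 0).
Normal n = (Well 2→Well 3) × (Well 2→Well 4) = (1344, -1284, 17808).
So ∂z/∂x = −n_x/n_z = −0.07547 and ∂z/∂y = −n_y/n_z = 0.07210.
Unit vector along 100° is (sin 100°, cos 100°) = (0.9848, -0.1736).
Slope in that direction = a·(0.9848) + b·(-0.1736) = −0.08685.
Apparent dip = arctan|0.08685| = 4.96° (true dip is 6.0°, so apparent ≤ true as expected).

4.96°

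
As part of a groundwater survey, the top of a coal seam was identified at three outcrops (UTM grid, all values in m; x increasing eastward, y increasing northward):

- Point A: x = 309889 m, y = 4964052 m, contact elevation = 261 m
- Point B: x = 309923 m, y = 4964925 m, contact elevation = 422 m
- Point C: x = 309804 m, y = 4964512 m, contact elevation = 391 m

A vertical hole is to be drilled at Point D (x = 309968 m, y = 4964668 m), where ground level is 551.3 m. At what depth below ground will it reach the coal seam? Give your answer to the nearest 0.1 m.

200.8 m

Two edge vectors: Point A→Point B = (34, 873, 161), Point A→Point C = (-85, 460, 130).
Normal n = (Point A→Point B) × (Point A→Point C) = (39430, -18105, 89845).
So ∂z/∂x = −n_x/n_z = −0.438866938 and ∂z/∂y = −n_y/n_z = 0.201513718.
Intercept c from Point A: 261 + 136000.04 − 1000324.58 = −864063.54.
At (309968, 4964668): z_contact = −136034.71 + 1000448.71 − 864063.54 = 350.46 m.
Depth below ground = 551.3 − 350.46 = 200.8 m.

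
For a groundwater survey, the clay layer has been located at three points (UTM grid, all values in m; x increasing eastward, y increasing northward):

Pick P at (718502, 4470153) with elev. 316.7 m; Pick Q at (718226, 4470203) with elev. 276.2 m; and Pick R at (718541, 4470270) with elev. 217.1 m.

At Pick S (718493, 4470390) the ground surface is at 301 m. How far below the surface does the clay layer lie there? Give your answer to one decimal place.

Two edge vectors: Pick P→Pick Q = (-276, 50, -40.5), Pick P→Pick R = (39, 117, -99.6).
Normal n = (Pick P→Pick Q) × (Pick P→Pick R) = (-241.5, -29069.1, -34242).
So ∂z/∂x = −n_x/n_z = −0.007052742 and ∂z/∂y = −n_y/n_z = −0.848931137.
Intercept c from Pick P: 316.7 + 5067.41 + 3794852.07 = 3800236.18.
At (718493, 4470390): z_contact = −5067.35 − 3795053.27 + 3800236.18 = 115.57 m.
Depth below ground = 301 − 115.57 = 185.4 m.

185.4 m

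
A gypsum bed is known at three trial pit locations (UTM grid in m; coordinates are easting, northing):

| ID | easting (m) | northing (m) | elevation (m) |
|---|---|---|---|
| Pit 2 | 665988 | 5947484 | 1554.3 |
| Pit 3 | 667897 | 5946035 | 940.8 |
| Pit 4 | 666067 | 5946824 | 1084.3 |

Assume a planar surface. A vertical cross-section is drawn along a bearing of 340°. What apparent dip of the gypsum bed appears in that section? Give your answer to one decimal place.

31.5°

Two edge vectors: Pit 2→Pit 3 = (1909, -1449, -613.5), Pit 2→Pit 4 = (79, -660, -470).
Normal n = (Pit 2→Pit 3) × (Pit 2→Pit 4) = (276120, 848763.5, -1145469).
So ∂z/∂easting = −n_x/n_z = 0.24105 and ∂z/∂northing = −n_y/n_z = 0.74097.
Unit vector along 340° is (sin 340°, cos 340°) = (-0.3420, 0.9397).
Slope in that direction = a·(-0.3420) + b·(0.9397) = 0.61384.
Apparent dip = arctan|0.61384| = 31.5° (true dip is 37.9°, so apparent ≤ true as expected).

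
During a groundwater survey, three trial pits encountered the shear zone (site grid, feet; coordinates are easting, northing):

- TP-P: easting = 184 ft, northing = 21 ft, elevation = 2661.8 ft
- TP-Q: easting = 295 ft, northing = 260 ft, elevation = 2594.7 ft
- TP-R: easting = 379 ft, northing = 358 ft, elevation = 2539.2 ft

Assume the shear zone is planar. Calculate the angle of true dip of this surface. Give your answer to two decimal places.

Let the plane be z = a·easting + b·northing + c.
TP-Q−TP-P: 111a + 239b = −67.1;  TP-R−TP-P: 195a + 337b = −122.6.
Solving gives a = −0.72719, b = 0.05698.
Gradient magnitude |∇z| = √(a² + b²) = √(0.52881 + 0.00325) = 0.72942.
True dip = arctan(0.72942) = 36.11°, dipping toward E (azimuth ≈ 094°).

36.11°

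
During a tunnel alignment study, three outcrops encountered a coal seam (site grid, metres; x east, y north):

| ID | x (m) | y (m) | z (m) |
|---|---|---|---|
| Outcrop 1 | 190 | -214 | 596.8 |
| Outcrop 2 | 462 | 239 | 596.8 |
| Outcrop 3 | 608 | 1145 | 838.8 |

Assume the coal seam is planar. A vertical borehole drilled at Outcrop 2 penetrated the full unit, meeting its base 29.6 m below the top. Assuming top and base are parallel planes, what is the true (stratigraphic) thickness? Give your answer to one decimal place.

Two edge vectors: Outcrop 1→Outcrop 2 = (272, 453, 0), Outcrop 1→Outcrop 3 = (418, 1359, 242).
Normal n = (Outcrop 1→Outcrop 2) × (Outcrop 1→Outcrop 3) = (109626, -65824, 180294).
So ∂z/∂x = −n_x/n_z = −0.60804 and ∂z/∂y = −n_y/n_z = 0.36509.
|∇z| = √(a²+b²) = 0.70923, so dip δ = arctan(0.70923) = 35.35°.
True thickness = vertical thickness × cos δ = 29.6 × cos 35.35° = 24.1 m.

24.1 m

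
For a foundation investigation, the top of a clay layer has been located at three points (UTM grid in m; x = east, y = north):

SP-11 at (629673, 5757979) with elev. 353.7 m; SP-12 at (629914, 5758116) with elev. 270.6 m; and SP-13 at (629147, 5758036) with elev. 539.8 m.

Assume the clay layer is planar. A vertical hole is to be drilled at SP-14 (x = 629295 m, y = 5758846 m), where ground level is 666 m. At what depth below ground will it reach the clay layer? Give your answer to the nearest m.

Let the plane be z = a·x + b·y + c.
SP-12−SP-11: 241a + 137b = −83.1;  SP-13−SP-11: −526a + 57b = 186.1.
Solving gives a = −0.35236308, b = 0.01328104.
Then c = 353.7 − a·629673 − b·5757979 = 145755.27.
At (629295, 5758846): z_contact = −221740.3 + 76483.5 + 145755.27 = 498.4 m.
Depth below ground = 666 − 498.4 = 168 m.

168 m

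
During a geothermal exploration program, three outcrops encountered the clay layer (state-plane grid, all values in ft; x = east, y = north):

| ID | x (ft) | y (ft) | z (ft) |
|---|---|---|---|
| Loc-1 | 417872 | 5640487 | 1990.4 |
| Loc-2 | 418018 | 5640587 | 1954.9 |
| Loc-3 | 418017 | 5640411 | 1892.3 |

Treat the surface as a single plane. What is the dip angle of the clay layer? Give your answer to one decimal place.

Two edge vectors: Loc-1→Loc-2 = (146, 100, -35.5), Loc-1→Loc-3 = (145, -76, -98.1).
Normal n = (Loc-1→Loc-2) × (Loc-1→Loc-3) = (-12508, 9175.1, -25596).
So ∂z/∂x = −n_x/n_z = −0.48867 and ∂z/∂y = −n_y/n_z = 0.35846.
Gradient magnitude |∇z| = √(a² + b²) = √(0.23880 + 0.12849) = 0.60605.
True dip = arctan(0.60605) = 31.2°, dipping toward SE (azimuth ≈ 126°).

31.2°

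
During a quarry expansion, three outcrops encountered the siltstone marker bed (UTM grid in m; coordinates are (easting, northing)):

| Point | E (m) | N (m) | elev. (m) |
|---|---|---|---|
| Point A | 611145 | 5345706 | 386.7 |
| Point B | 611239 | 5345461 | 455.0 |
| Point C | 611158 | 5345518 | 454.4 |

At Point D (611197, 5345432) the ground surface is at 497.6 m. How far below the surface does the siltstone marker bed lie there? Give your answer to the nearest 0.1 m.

Two edge vectors: Point A→Point B = (94, -245, 68.3), Point A→Point C = (13, -188, 67.7).
Normal n = (Point A→Point B) × (Point A→Point C) = (-3746.1, -5475.9, -14487).
So ∂z/∂E = −n_x/n_z = −0.258583558 and ∂z/∂N = −n_y/n_z = −0.377987161.
Intercept c from Point A: 386.7 + 158032.05 + 2020608.23 = 2179026.98.
At (611197, 5345432): z_contact = −158045.49 − 2020504.67 + 2179026.98 = 476.82 m.
Depth below ground = 497.6 − 476.82 = 20.8 m.

20.8 m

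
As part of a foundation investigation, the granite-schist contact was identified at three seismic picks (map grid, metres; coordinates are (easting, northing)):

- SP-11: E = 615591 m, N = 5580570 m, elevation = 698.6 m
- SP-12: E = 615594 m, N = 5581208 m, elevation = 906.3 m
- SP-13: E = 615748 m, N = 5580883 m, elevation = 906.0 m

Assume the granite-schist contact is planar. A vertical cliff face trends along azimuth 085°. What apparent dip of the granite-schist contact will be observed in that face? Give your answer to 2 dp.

35.14°

Let the plane be z = a·E + b·N + c.
SP-12−SP-11: 3a + 638b = 207.7;  SP-13−SP-11: 157a + 313b = 207.4.
Solving gives a = 0.67835, b = 0.32236.
Unit vector along 085° is (sin 85°, cos 85°) = (0.9962, 0.0872).
Slope in that direction = a·(0.9962) + b·(0.0872) = 0.70387.
Apparent dip = arctan|0.70387| = 35.14° (true dip is 36.9°, so apparent ≤ true as expected).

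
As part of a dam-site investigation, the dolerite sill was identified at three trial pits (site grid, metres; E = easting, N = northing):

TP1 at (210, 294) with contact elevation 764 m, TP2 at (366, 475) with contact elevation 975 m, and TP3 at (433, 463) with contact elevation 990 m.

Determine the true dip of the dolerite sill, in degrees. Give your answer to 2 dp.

42.69°

Two edge vectors: TP1→TP2 = (156, 181, 211), TP1→TP3 = (223, 169, 226).
Normal n = (TP1→TP2) × (TP1→TP3) = (5247, 11797, -13999).
So ∂z/∂E = −n_x/n_z = 0.37481 and ∂z/∂N = −n_y/n_z = 0.84270.
Gradient magnitude |∇z| = √(a² + b²) = √(0.14048 + 0.71015) = 0.92230.
True dip = arctan(0.92230) = 42.69°, dipping toward SSW (azimuth ≈ 204°).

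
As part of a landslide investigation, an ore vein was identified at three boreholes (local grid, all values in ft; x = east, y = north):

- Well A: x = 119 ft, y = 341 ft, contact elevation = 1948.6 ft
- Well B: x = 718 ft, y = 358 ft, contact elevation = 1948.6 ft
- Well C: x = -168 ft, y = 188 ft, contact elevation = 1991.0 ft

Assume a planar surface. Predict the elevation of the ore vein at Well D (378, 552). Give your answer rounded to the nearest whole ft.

1889 ft

Let the plane be z = a·x + b·y + c.
Well B−Well A: 599a + 17b = 0;  Well C−Well A: −287a − 153b = 42.4.
Solving gives a = 0.00831, b = −0.29271.
Then c = 1948.6 − a·119 − b·341 = 2047.42.
At (378, 552): z = 3.1 − 161.6 + 2047.42 = 1889.0 ft.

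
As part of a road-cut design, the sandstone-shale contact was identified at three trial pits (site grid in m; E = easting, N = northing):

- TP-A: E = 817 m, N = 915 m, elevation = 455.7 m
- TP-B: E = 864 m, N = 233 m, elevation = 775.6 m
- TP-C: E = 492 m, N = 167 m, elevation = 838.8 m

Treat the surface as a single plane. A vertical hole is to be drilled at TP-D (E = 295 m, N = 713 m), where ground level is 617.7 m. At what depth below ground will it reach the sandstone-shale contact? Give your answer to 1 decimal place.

21.4 m

Two edge vectors: TP-A→TP-B = (47, -682, 319.9), TP-A→TP-C = (-325, -748, 383.1).
Normal n = (TP-A→TP-B) × (TP-A→TP-C) = (-21989, -121973.2, -256806).
So ∂z/∂E = −n_x/n_z = −0.08562 and ∂z/∂N = −n_y/n_z = −0.47496.
Intercept c from TP-A: 455.7 + 69.96 + 434.59 = 960.25.
At (295, 713): z_contact = −25.26 − 338.65 + 960.25 = 596.34 m.
Depth below ground = 617.7 − 596.34 = 21.4 m.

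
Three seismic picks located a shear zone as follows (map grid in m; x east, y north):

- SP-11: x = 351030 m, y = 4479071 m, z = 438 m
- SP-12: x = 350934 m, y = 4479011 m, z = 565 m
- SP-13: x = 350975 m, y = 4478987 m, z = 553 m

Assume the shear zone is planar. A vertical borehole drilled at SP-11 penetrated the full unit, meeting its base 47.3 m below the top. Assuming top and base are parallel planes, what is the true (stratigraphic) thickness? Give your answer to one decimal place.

Let the plane be z = a·x + b·y + c.
SP-12−SP-11: −96a − 60b = 127;  SP-13−SP-11: −55a − 84b = 115.
Solving gives a = −0.79093, b = −0.85118.
|∇z| = √(a²+b²) = 1.16193, so dip δ = arctan(1.16193) = 49.28°.
True thickness = vertical thickness × cos δ = 47.3 × cos 49.28° = 30.9 m.

30.9 m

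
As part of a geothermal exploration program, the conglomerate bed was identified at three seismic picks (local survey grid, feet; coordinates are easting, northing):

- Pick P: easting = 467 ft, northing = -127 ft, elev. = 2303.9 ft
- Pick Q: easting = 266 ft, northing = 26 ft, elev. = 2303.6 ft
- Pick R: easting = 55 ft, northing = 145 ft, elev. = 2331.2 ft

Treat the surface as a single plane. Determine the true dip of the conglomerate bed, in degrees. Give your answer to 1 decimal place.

Let the plane be z = a·easting + b·northing + c.
Pick Q−Pick P: −201a + 153b = −0.3;  Pick R−Pick P: −412a + 272b = 27.3.
Solving gives a = −0.50915, b = −0.67084.
Gradient magnitude |∇z| = √(a² + b²) = √(0.25923 + 0.45003) = 0.84217.
True dip = arctan(0.84217) = 40.1°, dipping toward NE (azimuth ≈ 037°).

40.1°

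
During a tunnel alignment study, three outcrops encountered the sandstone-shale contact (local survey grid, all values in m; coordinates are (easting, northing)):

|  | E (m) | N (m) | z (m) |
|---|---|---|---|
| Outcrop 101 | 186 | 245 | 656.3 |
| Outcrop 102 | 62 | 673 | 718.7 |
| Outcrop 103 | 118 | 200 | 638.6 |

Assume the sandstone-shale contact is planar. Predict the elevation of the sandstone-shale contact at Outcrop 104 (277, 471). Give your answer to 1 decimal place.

Let the plane be z = a·E + b·N + c.
Outcrop 102−Outcrop 101: −124a + 428b = 62.4;  Outcrop 103−Outcrop 101: −68a − 45b = −17.7.
Solving gives a = 0.13746, b = 0.18562.
Then c = 656.3 − a·186 − b·245 = 585.26.
At (277, 471): z = 38.1 + 87.4 + 585.26 = 710.8 m.

710.8 m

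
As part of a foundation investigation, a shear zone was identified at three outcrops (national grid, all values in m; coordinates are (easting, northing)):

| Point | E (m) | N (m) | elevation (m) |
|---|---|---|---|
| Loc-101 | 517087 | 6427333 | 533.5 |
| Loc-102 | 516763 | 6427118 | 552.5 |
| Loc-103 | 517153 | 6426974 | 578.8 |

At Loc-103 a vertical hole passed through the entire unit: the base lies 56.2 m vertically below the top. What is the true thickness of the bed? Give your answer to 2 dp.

Two edge vectors: Loc-101→Loc-102 = (-324, -215, 19), Loc-101→Loc-103 = (66, -359, 45.3).
Normal n = (Loc-101→Loc-102) × (Loc-101→Loc-103) = (-2918.5, 15931.2, 130506).
So ∂z/∂E = −n_x/n_z = 0.02236 and ∂z/∂N = −n_y/n_z = −0.12207.
|∇z| = √(a²+b²) = 0.12410, so dip δ = arctan(0.12410) = 7.07°.
True thickness = vertical thickness × cos δ = 56.2 × cos 7.07° = 55.77 m.

55.77 m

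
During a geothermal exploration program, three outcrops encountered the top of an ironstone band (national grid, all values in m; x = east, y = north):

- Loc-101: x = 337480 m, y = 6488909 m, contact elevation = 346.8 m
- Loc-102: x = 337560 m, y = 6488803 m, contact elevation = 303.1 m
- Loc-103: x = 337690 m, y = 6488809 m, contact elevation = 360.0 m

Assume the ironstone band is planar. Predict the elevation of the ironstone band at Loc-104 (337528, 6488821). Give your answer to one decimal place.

303.1 m

Let the plane be z = a·x + b·y + c.
Loc-102−Loc-101: 80a − 106b = −43.7;  Loc-103−Loc-101: 210a − 100b = 13.2.
Solving gives a = 0.404572230, b = 0.717601683.
Then c = 346.8 − a·337480 − b·6488909 = −4792640.26.
At (337528, 6488821): z = 136554.5 + 4656388.9 − 4792640.26 = 303.1 m.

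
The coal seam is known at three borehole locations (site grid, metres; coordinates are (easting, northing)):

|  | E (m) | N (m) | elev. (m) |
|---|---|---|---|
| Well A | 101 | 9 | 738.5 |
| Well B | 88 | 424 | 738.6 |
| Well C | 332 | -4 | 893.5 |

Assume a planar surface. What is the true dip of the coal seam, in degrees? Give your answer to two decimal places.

33.92°

Let the plane be z = a·E + b·N + c.
Well B−Well A: −13a + 415b = 0.1;  Well C−Well A: 231a − 13b = 155.
Solving gives a = 0.67219, b = 0.02130.
Gradient magnitude |∇z| = √(a² + b²) = √(0.45185 + 0.00045) = 0.67253.
True dip = arctan(0.67253) = 33.92°, dipping toward W (azimuth ≈ 268°).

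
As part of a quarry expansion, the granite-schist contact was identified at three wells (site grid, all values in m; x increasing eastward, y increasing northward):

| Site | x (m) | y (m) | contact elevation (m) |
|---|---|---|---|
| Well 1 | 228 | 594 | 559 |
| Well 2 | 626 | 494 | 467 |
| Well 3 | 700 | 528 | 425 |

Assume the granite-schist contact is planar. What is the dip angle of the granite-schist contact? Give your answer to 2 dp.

30.49°

Two edge vectors: Well 1→Well 2 = (398, -100, -92), Well 1→Well 3 = (472, -66, -134).
Normal n = (Well 1→Well 2) × (Well 1→Well 3) = (7328, 9908, 20932).
So ∂z/∂x = −n_x/n_z = −0.35009 and ∂z/∂y = −n_y/n_z = −0.47334.
Gradient magnitude |∇z| = √(a² + b²) = √(0.12256 + 0.22405) = 0.58874.
True dip = arctan(0.58874) = 30.49°, dipping toward NE (azimuth ≈ 036°).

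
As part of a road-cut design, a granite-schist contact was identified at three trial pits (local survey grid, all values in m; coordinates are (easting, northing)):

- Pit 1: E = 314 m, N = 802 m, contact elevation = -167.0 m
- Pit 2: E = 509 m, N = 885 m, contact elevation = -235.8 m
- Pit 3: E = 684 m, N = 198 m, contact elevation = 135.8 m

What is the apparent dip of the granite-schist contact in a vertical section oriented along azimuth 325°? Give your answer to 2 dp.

21.94°

Two edge vectors: Pit 1→Pit 2 = (195, 83, -68.8), Pit 1→Pit 3 = (370, -604, 302.8).
Normal n = (Pit 1→Pit 2) × (Pit 1→Pit 3) = (-16422.8, -84502, -148490).
So ∂z/∂E = −n_x/n_z = −0.11060 and ∂z/∂N = −n_y/n_z = −0.56908.
Unit vector along 325° is (sin 325°, cos 325°) = (-0.5736, 0.8192).
Slope in that direction = a·(-0.5736) + b·(0.8192) = −0.40272.
Apparent dip = arctan|0.40272| = 21.94° (true dip is 30.1°, so apparent ≤ true as expected).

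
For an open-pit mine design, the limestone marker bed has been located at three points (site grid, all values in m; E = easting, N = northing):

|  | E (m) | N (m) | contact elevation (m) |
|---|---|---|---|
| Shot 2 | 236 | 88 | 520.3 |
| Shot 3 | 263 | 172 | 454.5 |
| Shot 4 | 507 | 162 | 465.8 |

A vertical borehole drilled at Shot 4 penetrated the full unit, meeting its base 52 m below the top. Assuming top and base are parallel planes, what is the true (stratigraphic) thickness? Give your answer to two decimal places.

40.84 m

Two edge vectors: Shot 2→Shot 3 = (27, 84, -65.8), Shot 2→Shot 4 = (271, 74, -54.5).
Normal n = (Shot 2→Shot 3) × (Shot 2→Shot 4) = (291.2, -16360.3, -20766).
So ∂z/∂E = −n_x/n_z = 0.01402 and ∂z/∂N = −n_y/n_z = −0.78784.
|∇z| = √(a²+b²) = 0.78797, so dip δ = arctan(0.78797) = 38.24°.
True thickness = vertical thickness × cos δ = 52 × cos 38.24° = 40.84 m.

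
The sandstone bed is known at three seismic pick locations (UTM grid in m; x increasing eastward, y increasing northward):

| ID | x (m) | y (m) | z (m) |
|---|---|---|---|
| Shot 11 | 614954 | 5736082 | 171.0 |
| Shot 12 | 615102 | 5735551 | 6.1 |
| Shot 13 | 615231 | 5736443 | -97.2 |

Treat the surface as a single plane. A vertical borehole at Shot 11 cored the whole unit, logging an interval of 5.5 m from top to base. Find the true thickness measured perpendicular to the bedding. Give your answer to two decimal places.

Two edge vectors: Shot 11→Shot 12 = (148, -531, -164.9), Shot 11→Shot 13 = (277, 361, -268.2).
Normal n = (Shot 11→Shot 12) × (Shot 11→Shot 13) = (201943.1, -5983.7, 200515).
So ∂z/∂x = −n_x/n_z = −1.00712 and ∂z/∂y = −n_y/n_z = 0.02984.
|∇z| = √(a²+b²) = 1.00756, so dip δ = arctan(1.00756) = 45.22°.
True thickness = vertical thickness × cos δ = 5.5 × cos 45.22° = 3.87 m.

3.87 m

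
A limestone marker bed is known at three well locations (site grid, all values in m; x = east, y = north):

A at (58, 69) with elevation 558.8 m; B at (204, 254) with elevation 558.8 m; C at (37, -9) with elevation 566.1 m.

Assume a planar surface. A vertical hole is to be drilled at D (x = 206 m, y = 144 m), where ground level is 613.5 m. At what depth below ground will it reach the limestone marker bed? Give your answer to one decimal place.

38.7 m

Let the plane be z = a·x + b·y + c.
B−A: 146a + 185b = 0;  C−A: −21a − 78b = 7.3.
Solving gives a = 0.17999, b = −0.14205.
Then c = 558.8 − a·58 − b·69 = 558.16.
At (206, 144): z_contact = 37.08 − 20.46 + 558.16 = 574.79 m.
Depth below ground = 613.5 − 574.79 = 38.7 m.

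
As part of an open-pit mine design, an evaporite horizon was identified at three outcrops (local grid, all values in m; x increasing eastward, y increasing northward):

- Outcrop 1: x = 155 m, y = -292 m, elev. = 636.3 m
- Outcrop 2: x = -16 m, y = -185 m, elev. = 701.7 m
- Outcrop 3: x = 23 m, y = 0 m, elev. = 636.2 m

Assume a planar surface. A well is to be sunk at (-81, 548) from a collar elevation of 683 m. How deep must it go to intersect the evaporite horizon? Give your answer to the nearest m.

Let the plane be z = a·x + b·y + c.
Outcrop 2−Outcrop 1: −171a + 107b = 65.4;  Outcrop 3−Outcrop 1: −132a + 292b = −0.1.
Solving gives a = −0.53361, b = −0.24156.
Then c = 636.3 − a·155 − b·-292 = 648.47.
At (-81, 548): z_contact = 43.2 − 132.4 + 648.47 = 559.3 m.
Depth below ground = 683 − 559.3 = 124 m.

124 m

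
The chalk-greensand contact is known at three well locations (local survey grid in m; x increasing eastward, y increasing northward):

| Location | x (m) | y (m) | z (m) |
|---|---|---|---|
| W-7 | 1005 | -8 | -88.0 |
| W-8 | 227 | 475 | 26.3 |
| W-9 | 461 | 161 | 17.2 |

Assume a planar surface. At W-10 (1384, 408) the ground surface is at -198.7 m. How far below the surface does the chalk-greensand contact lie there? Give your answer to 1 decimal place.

Two edge vectors: W-7→W-8 = (-778, 483, 114.3), W-7→W-9 = (-544, 169, 105.2).
Normal n = (W-7→W-8) × (W-7→W-9) = (31494.9, 19666.4, 131270).
So ∂z/∂x = −n_x/n_z = −0.239925 and ∂z/∂y = −n_y/n_z = −0.149816.
Intercept c from W-7: -88 + 241.12 − 1.20 = 151.93.
At (1384, 408): z_contact = −332.06 − 61.13 + 151.93 = -241.26 m.
Depth below ground = -198.7 − (-241.26) = 42.6 m.

42.6 m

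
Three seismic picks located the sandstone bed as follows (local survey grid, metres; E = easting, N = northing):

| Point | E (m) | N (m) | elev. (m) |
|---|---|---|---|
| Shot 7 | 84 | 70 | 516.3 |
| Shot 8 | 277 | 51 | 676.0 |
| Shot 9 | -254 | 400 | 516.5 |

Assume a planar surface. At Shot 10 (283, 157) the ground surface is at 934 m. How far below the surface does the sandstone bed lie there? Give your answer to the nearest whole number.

Let the plane be z = a·E + b·N + c.
Shot 8−Shot 7: 193a − 19b = 159.7;  Shot 9−Shot 7: −338a + 330b = 0.2.
Solving gives a = 0.92032, b = 0.94324.
Then c = 516.3 − a·84 − b·70 = 372.97.
At (283, 157): z_contact = 260.5 + 148.1 + 372.97 = 781.5 m.
Depth below ground = 934 − 781.5 = 152 m.

152 m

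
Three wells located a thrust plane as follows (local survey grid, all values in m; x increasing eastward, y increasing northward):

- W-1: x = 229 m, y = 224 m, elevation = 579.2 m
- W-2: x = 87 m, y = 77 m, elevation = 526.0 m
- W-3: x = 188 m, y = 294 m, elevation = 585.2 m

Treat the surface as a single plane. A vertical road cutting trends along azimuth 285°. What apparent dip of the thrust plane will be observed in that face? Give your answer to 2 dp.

Let the plane be z = a·x + b·y + c.
W-2−W-1: −142a − 147b = −53.2;  W-3−W-1: −41a + 70b = 6.
Solving gives a = 0.17799, b = 0.18997.
Unit vector along 285° is (sin 285°, cos 285°) = (-0.9659, 0.2588).
Slope in that direction = a·(-0.9659) + b·(0.2588) = −0.12276.
Apparent dip = arctan|0.12276| = 7.00° (true dip is 14.6°, so apparent ≤ true as expected).

7.00°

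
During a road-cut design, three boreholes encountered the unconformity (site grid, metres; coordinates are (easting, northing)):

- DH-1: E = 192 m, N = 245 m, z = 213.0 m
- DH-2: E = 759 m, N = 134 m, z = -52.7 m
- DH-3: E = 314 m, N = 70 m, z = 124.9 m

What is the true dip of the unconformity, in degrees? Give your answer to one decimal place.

Let the plane be z = a·E + b·N + c.
DH-2−DH-1: 567a − 111b = −265.7;  DH-3−DH-1: 122a − 175b = −88.1.
Solving gives a = −0.42854, b = 0.20468.
Gradient magnitude |∇z| = √(a² + b²) = √(0.18364 + 0.04189) = 0.47491.
True dip = arctan(0.47491) = 25.4°, dipping toward ESE (azimuth ≈ 116°).

25.4°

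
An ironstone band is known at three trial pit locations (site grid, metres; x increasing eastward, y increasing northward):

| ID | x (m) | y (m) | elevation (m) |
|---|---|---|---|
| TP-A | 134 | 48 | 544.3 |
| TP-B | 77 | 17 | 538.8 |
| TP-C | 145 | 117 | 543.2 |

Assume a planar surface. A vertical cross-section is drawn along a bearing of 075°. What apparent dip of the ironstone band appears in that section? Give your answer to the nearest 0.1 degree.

5.8°

Let the plane be z = a·x + b·y + c.
TP-B−TP-A: −57a − 31b = −5.5;  TP-C−TP-A: 11a + 69b = −1.1.
Solving gives a = 0.11514, b = −0.03430.
Unit vector along 075° is (sin 75°, cos 75°) = (0.9659, 0.2588).
Slope in that direction = a·(0.9659) + b·(0.2588) = 0.10234.
Apparent dip = arctan|0.10234| = 5.8° (true dip is 6.9°, so apparent ≤ true as expected).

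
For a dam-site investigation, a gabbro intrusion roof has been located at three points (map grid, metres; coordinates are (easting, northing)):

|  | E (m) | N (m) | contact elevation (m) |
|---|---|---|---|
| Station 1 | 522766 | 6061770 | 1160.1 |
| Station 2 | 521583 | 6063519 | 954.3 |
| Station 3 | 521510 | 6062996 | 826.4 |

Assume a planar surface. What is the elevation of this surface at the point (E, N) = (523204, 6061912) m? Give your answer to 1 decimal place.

Two edge vectors: Station 1→Station 2 = (-1183, 1749, -205.8), Station 1→Station 3 = (-1256, 1226, -333.7).
Normal n = (Station 1→Station 2) × (Station 1→Station 3) = (-331330.5, -136282.3, 746386).
So ∂z/∂E = −n_x/n_z = 0.443913069 and ∂z/∂N = −n_y/n_z = 0.182589572.
Intercept c from Station 1: 1160.1 − 232062.66 − 1106815.99 = −1337718.55.
At (523204, 6061912): z = 232257.1 + 1106841.9 − 1337718.55 = 1380.5 m.

1380.5 m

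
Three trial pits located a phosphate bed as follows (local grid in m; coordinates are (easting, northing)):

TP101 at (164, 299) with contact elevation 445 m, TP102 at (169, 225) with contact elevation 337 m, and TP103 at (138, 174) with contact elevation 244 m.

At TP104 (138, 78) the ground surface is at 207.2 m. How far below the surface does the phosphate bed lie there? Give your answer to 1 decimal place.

Let the plane be z = a·E + b·N + c.
TP102−TP101: 5a − 74b = −108;  TP103−TP101: −26a − 125b = −201.
Solving gives a = 0.53903, b = 1.49588.
Then c = 445 − a·164 − b·299 = −90.67.
At (138, 78): z_contact = 74.39 + 116.68 − 90.67 = 100.40 m.
Depth below ground = 207.2 − 100.40 = 106.8 m.

106.8 m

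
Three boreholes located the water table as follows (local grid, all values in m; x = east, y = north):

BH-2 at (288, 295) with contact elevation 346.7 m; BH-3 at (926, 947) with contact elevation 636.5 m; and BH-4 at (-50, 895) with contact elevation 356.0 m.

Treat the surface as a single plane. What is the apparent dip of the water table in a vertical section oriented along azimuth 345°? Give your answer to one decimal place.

Two edge vectors: BH-2→BH-3 = (638, 652, 289.8), BH-2→BH-4 = (-338, 600, 9.3).
Normal n = (BH-2→BH-3) × (BH-2→BH-4) = (-167816.4, -103885.8, 603176).
So ∂z/∂x = −n_x/n_z = 0.27822 and ∂z/∂y = −n_y/n_z = 0.17223.
Unit vector along 345° is (sin 345°, cos 345°) = (-0.2588, 0.9659).
Slope in that direction = a·(-0.2588) + b·(0.9659) = 0.09435.
Apparent dip = arctan|0.09435| = 5.4° (true dip is 18.1°, so apparent ≤ true as expected).

5.4°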